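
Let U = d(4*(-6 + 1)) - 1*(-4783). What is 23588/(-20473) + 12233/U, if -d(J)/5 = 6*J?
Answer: 123472005/110206159 ≈ 1.1204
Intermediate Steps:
d(J) = -30*J
U = 5383 (U = -120*(-6 + 1) - 1*(-4783) = -120*(-5) + 4783 = -30*(-20) + 4783 = 600 + 4783 = 5383)
23588/(-20473) + 12233/U = 23588/(-20473) + 12233/5383 = 23588*(-1/20473) + 12233*(1/5383) = -23588/20473 + 12233/5383 = 123472005/110206159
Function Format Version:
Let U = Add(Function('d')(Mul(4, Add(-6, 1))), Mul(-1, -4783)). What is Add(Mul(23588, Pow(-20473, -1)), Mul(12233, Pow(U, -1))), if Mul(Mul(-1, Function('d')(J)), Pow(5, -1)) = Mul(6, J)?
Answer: Rational(123472005, 110206159) ≈ 1.1204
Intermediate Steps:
Function('d')(J) = Mul(-30, J) (Function('d')(J) = Mul(-5, Mul(6, J)) = Mul(-30, J))
U = 5383 (U = Add(Mul(-30, Mul(4, Add(-6, 1))), Mul(-1, -4783)) = Add(Mul(-30, Mul(4, -5)), 4783) = Add(Mul(-30, -20), 4783) = Add(600, 4783) = 5383)
Add(Mul(23588, Pow(-20473, -1)), Mul(12233, Pow(U, -1))) = Add(Mul(23588, Pow(-20473, -1)), Mul(12233, Pow(5383, -1))) = Add(Mul(23588, Rational(-1, 20473)), Mul(12233, Rational(1, 5383))) = Add(Rational(-23588, 20473), Rational(12233, 5383)) = Rational(123472005, 110206159)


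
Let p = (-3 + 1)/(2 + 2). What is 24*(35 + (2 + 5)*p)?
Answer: 756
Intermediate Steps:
p = -1/2 (p = -2/4 = -2*1/4 = -1/2 ≈ -0.50000)
24*(35 + (2 + 5)*p) = 24*(35 + (2 + 5)*(-1/2)) = 24*(35 + 7*(-1/2)) = 24*(35 - 7/2) = 24*(63/2) = 756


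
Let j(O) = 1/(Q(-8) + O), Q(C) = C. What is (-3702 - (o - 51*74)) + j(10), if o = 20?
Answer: 105/2 ≈ 52.500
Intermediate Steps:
j(O) = 1/(-8 + O)
(-3702 - (o - 51*74)) + j(10) = (-3702 - (20 - 51*74)) + 1/(-8 + 10) = (-3702 - (20 - 3774)) + 1/2 = (-3702 - 1*(-3754)) + 1/2 = (-3702 + 3754) + 1/2 = 52 + 1/2 = 105/2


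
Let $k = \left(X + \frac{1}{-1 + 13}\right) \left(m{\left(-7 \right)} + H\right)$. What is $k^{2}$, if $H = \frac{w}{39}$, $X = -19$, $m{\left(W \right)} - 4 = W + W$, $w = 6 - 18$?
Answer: $\frac{231313681}{6084} \approx 38020.0$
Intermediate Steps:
$w = -12$ ($w = 6 - 18 = -12$)
$m{\left(W \right)} = 4 + 2 W$ ($m{\left(W \right)} = 4 + \left(W + W\right) = 4 + 2 W$)
$H = - \frac{4}{13}$ ($H = - \frac{12}{39} = \left(-12\right) \frac{1}{39} = - \frac{4}{13} \approx -0.30769$)
$k = \frac{15209}{78}$ ($k = \left(-19 + \frac{1}{-1 + 13}\right) \left(\left(4 + 2 \left(-7\right)\right) - \frac{4}{13}\right) = \left(-19 + \frac{1}{12}\right) \left(\left(4 - 14\right) - \frac{4}{13}\right) = \left(-19 + \frac{1}{12}\right) \left(-10 - \frac{4}{13}\right) = \left(- \frac{227}{12}\right) \left(- \frac{134}{13}\right) = \frac{15209}{78} \approx 194.99$)
$k^{2} = \left(\frac{15209}{78}\right)^{2} = \frac{231313681}{6084}$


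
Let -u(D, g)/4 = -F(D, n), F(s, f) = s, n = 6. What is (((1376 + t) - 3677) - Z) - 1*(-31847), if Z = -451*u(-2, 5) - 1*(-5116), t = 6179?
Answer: 27001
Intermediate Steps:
u(D, g) = 4*D (u(D, g) = -(-4)*D = 4*D)
Z = 8724 (Z = -1804*(-2) - 1*(-5116) = -451*(-8) + 5116 = 3608 + 5116 = 8724)
(((1376 + t) - 3677) - Z) - 1*(-31847) = (((1376 + 6179) - 3677) - 1*8724) - 1*(-31847) = ((7555 - 3677) - 8724) + 31847 = (3878 - 8724) + 31847 = -4846 + 31847 = 27001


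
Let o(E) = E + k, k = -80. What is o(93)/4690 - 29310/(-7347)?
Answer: 45853137/11485810 ≈ 3.9922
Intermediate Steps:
o(E) = -80 + E (o(E) = E - 80 = -80 + E)
o(93)/4690 - 29310/(-7347) = (-80 + 93)/4690 - 29310/(-7347) = 13*(1/4690) - 29310*(-1/7347) = 13/4690 + 9770/2449 = 45853137/11485810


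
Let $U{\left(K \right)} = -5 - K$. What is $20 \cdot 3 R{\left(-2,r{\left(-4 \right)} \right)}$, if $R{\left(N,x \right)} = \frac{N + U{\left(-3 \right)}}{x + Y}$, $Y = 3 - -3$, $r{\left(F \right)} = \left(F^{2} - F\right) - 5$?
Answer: $- \frac{80}{7} \approx -11.429$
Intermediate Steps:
$r{\left(F \right)} = -5 + F^{2} - F$
$Y = 6$ ($Y = 3 + 3 = 6$)
$R{\left(N,x \right)} = \frac{-2 + N}{6 + x}$ ($R{\left(N,x \right)} = \frac{N - 2}{x + 6} = \frac{N + \left(-5 + 3\right)}{6 + x} = \frac{N - 2}{6 + x} = \frac{-2 + N}{6 + x}$)
$20 \cdot 3 R{\left(-2,r{\left(-4 \right)} \right)} = 20 \cdot 3 \frac{-2 - 2}{6 - \left(1 - 16\right)} = 60 \frac{1}{6 + \left(-5 + 16 + 4\right)} \left(-4\right) = 60 \frac{1}{6 + 15} \left(-4\right) = 60 \cdot \frac{1}{21} \left(-4\right) = 60 \left(- \frac{4}{21}\right) = - \frac{80}{7}$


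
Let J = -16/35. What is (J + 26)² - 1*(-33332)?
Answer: 41630936/1225 ≈ 33984.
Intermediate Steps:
J = -16/35 (J = -16*1/35 = -16/35 ≈ -0.45714)
(J + 26)² - 1*(-33332) = (-16/35 + 26)² - 1*(-33332) = (894/35)² + 33332 = 799236/1225 + 33332 = 41630936/1225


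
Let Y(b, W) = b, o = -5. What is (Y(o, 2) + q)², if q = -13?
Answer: 324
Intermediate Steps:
(Y(o, 2) + q)² = (-5 - 13)² = (-18)² = 324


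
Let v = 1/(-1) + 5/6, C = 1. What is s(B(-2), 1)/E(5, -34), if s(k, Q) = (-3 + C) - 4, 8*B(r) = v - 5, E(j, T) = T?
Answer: 3/17 ≈ 0.17647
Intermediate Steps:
v = -⅙ (v = 1*(-1) + 5*(⅙) = -1 + ⅚ = -⅙ ≈ -0.16667)
B(r) = -31/48 (B(r) = (-⅙ - 5)/8 = (⅛)*(-31/6) = -31/48)
s(k, Q) = -6 (s(k, Q) = (-3 + 1) - 4 = -2 - 4 = -6)
s(B(-2), 1)/E(5, -34) = -6/(-34) = -6*(-1/34) = 3/17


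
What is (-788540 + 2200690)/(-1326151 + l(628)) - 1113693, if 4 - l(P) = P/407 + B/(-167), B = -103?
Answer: -10038507782888567/9013703224 ≈ -1.1137e+6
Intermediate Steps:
l(P) = 565/167 - P/407 (l(P) = 4 - (P/407 - 103/(-167)) = 4 - (P*(1/407) - 103*(-1/167)) = 4 - (P/407 + 103/167) = 4 - (103/167 + P/407) = 4 + (-103/167 - P/407) = 565/167 - P/407)
(-788540 + 2200690)/(-1326151 + l(628)) - 1113693 = (-788540 + 2200690)/(-1326151 + (565/167 - 1/407*628)) - 1113693 = 1412150/(-1326151 + (565/167 - 628/407)) - 1113693 = 1412150/(-1326151 + 125079/67969) - 1113693 = 1412150/(-90137032240/67969) - 1113693 = 1412150*(-67969/90137032240) - 1113693 = -9598242335/9013703224 - 1113693 = -10038507782888567/9013703224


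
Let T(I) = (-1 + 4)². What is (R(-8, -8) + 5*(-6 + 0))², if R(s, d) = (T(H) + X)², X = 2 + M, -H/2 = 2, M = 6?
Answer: 67081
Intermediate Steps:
H = -4 (H = -2*2 = -4)
T(I) = 9 (T(I) = 3² = 9)
X = 8 (X = 2 + 6 = 8)
R(s, d) = 289 (R(s, d) = (9 + 8)² = 17² = 289)
(R(-8, -8) + 5*(-6 + 0))² = (289 + 5*(-6 + 0))² = (289 + 5*(-6))² = (289 - 30)² = 259² = 67081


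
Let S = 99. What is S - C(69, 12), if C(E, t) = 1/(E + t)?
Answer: 8018/81 ≈ 98.988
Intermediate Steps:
S - C(69, 12) = 99 - 1/(69 + 12) = 99 - 1/81 = 8018/81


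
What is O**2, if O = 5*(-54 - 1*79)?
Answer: 442225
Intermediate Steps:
O = -665 (O = 5*(-54 - 79) = 5*(-133) = -665)
O**2 = (-665)**2 = 442225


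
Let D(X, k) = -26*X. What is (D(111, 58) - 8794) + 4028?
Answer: -7652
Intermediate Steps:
(D(111, 58) - 8794) + 4028 = (-26*111 - 8794) + 4028 = (-2886 - 8794) + 4028 = -11680 + 4028 = -7652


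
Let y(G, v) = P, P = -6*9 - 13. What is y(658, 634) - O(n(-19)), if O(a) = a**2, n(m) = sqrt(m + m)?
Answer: -29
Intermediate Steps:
P = -67 (P = -54 - 13 = -67)
y(G, v) = -67
n(m) = sqrt(2)*sqrt(m) (n(m) = sqrt(2*m) = sqrt(2)*sqrt(m))
y(658, 634) - O(n(-19)) = -67 - (sqrt(2)*sqrt(-19))**2 = -67 - (sqrt(2)*(I*sqrt(19)))**2 = -67 - (I*sqrt(38))**2 = -67 - 1*(-38) = -67 + 38 = -29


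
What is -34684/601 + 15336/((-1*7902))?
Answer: -15738328/263839 ≈ -59.651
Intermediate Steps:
-34684/601 + 15336/((-1*7902)) = -34684*1/601 + 15336/(-7902) = -34684/601 + 15336*(-1/7902) = -34684/601 - 852/439 = -15738328/263839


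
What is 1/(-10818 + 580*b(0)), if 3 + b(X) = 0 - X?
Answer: -1/12558 ≈ -7.9631e-5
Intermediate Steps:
b(X) = -3 - X (b(X) = -3 + (0 - X) = -3 - X)
1/(-10818 + 580*b(0)) = 1/(-10818 + 580*(-3 - 1*0)) = 1/(-10818 + 580*(-3 + 0)) = 1/(-10818 + 580*(-3)) = 1/(-10818 - 1740) = 1/(-12558) = -1/12558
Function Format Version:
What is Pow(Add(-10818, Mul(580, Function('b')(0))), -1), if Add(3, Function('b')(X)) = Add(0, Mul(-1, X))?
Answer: Rational(-1, 12558) ≈ -7.9631e-5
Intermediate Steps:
Function('b')(X) = Add(-3, Mul(-1, X)) (Function('b')(X) = Add(-3, Add(0, Mul(-1, X))) = Add(-3, Mul(-1, X)))
Pow(Add(-10818, Mul(580, Function('b')(0))), -1) = Pow(Add(-10818, Mul(580, Add(-3, Mul(-1, 0)))), -1) = Pow(Add(-10818, Mul(580, Add(-3, 0))), -1) = Pow(Add(-10818, Mul(580, -3)), -1) = Pow(Add(-10818, -1740), -1) = Pow(-12558, -1) = Rational(-1, 12558)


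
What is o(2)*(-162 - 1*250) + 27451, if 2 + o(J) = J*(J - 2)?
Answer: 28275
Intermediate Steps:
o(J) = -2 + J*(-2 + J) (o(J) = -2 + J*(J - 2) = -2 + J*(-2 + J))
o(2)*(-162 - 1*250) + 27451 = (-2 + 2**2 - 2*2)*(-162 - 1*250) + 27451 = (-2 + 4 - 4)*(-162 - 250) + 27451 = -2*(-412) + 27451 = 824 + 27451 = 28275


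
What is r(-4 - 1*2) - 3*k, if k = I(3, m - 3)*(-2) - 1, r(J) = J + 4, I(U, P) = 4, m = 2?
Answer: 25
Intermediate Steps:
r(J) = 4 + J
k = -9 (k = 4*(-2) - 1 = -8 - 1 = -9)
r(-4 - 1*2) - 3*k = (4 + (-4 - 1*2)) - 3*(-9) = (4 + (-4 - 2)) + 27 = (4 - 6) + 27 = -2 + 27 = 25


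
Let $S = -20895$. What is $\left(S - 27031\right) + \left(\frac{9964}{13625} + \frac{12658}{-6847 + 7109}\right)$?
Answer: $- \frac{85454381341}{1784875} \approx -47877.0$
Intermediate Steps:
$\left(S - 27031\right) + \left(\frac{9964}{13625} + \frac{12658}{-6847 + 7109}\right) = \left(-20895 - 27031\right) + \left(\frac{9964}{13625} + \frac{12658}{-6847 + 7109}\right) = -47926 + \left(9964 \cdot \frac{1}{13625} + \frac{12658}{262}\right) = -47926 + \left(\frac{9964}{13625} + 12658 \cdot \frac{1}{262}\right) = -47926 + \left(\frac{9964}{13625} + \frac{6329}{131}\right) = -47926 + \frac{87537909}{1784875} = - \frac{85454381341}{1784875}$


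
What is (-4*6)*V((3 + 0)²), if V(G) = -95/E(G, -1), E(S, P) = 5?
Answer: 456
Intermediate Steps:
V(G) = -19 (V(G) = -95/5 = -95*⅕ = -19)
(-4*6)*V((3 + 0)²) = -4*6*(-19) = -24*(-19) = 456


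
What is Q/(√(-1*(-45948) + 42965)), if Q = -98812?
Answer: -98812*√88913/88913 ≈ -331.38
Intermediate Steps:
Q/(√(-1*(-45948) + 42965)) = -98812/√(-1*(-45948) + 42965) = -98812/√(45948 + 42965) = -98812*√88913/88913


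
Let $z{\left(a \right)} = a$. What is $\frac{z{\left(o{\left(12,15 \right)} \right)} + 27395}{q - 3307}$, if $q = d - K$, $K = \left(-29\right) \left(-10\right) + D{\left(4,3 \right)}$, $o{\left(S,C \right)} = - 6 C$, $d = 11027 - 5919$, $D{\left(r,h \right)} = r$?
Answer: $\frac{27305}{1507} \approx 18.119$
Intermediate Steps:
$d = 5108$ ($d = 11027 - 5919 = 5108$)
$K = 294$ ($K = \left(-29\right) \left(-10\right) + 4 = 290 + 4 = 294$)
$q = 4814$ ($q = 5108 - 294 = 4814$)
$\frac{z{\left(o{\left(12,15 \right)} \right)} + 27395}{q - 3307} = \frac{\left(-6\right) 15 + 27395}{4814 - 3307} = \frac{-90 + 27395}{1507} = 27305 \cdot \frac{1}{1507} = \frac{27305}{1507}$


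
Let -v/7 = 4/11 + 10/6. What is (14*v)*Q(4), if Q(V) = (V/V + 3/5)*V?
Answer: -210112/165 ≈ -1273.4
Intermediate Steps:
v = -469/33 (v = -7*(4/11 + 10/6) = -7*(4*(1/11) + 10*(1/6)) = -7*(4/11 + 5/3) = -7*67/33 = -469/33 ≈ -14.212)
Q(V) = 8*V/5 (Q(V) = (1 + 3*(1/5))*V = (1 + 3/5)*V = 8*V/5)
(14*v)*Q(4) = (14*(-469/33))*((8/5)*4) = -6566/33*32/5 = -210112/165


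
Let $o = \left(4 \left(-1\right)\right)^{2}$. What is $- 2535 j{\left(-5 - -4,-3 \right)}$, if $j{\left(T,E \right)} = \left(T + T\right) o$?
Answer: $81120$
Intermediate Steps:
$o = 16$ ($o = \left(-4\right)^{2} = 16$)
$j{\left(T,E \right)} = 32 T$ ($j{\left(T,E \right)} = \left(T + T\right) 16 = 2 T 16 = 32 T$)
$- 2535 j{\left(-5 - -4,-3 \right)} = - 2535 \cdot 32 \left(-5 - -4\right) = - 2535 \cdot 32 \left(-5 + 4\right) = - 2535 \cdot 32 \left(-1\right) = \left(-2535\right) \left(-32\right) = 81120$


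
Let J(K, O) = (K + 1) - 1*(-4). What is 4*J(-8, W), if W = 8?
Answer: -12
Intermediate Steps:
J(K, O) = 5 + K (J(K, O) = (1 + K) + 4 = 5 + K)
4*J(-8, W) = 4*(5 - 8) = 4*(-3) = -12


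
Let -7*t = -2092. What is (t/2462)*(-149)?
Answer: -155854/8617 ≈ -18.087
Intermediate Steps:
t = 2092/7 (t = -⅐*(-2092) = 2092/7 ≈ 298.86)
(t/2462)*(-149) = ((2092/7)/2462)*(-149) = ((2092/7)*(1/2462))*(-149) = (1046/8617)*(-149) = -155854/8617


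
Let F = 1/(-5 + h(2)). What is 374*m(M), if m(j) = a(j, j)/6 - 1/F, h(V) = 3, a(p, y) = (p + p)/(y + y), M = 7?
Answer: 2431/3 ≈ 810.33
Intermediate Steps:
a(p, y) = p/y (a(p, y) = (2*p)/((2*y)) = (2*p)*(1/(2*y)) = p/y)
F = -1/2 (F = 1/(-5 + 3) = 1/(-2) = -1/2 ≈ -0.50000)
m(j) = 13/6 (m(j) = (j/j)/6 - 1/(-1/2) = 1*(1/6) - 1*(-2) = 1/6 + 2 = 13/6)
374*m(M) = 374*(13/6) = 2431/3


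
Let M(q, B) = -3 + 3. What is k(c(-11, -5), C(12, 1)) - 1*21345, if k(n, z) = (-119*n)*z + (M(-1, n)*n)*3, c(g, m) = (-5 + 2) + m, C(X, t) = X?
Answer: -9921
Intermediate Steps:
M(q, B) = 0
c(g, m) = -3 + m
k(n, z) = -119*n*z (k(n, z) = (-119*n)*z + (0*n)*3 = -119*n*z + 0*3 = -119*n*z + 0 = -119*n*z)
k(c(-11, -5), C(12, 1)) - 1*21345 = -119*(-3 - 5)*12 - 1*21345 = -119*(-8)*12 - 21345 = 11424 - 21345 = -9921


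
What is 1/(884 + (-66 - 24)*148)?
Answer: -1/12436 ≈ -8.0412e-5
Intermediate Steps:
1/(884 + (-66 - 24)*148) = 1/(884 - 90*148) = 1/(884 - 13320) = 1/(-12436) = -1/12436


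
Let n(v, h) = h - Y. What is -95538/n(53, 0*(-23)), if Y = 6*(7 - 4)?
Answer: 15923/3 ≈ 5307.7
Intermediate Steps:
Y = 18 (Y = 6*3 = 18)
n(v, h) = -18 + h (n(v, h) = h - 1*18 = h - 18 = -18 + h)
-95538/n(53, 0*(-23)) = -95538/(-18 + 0*(-23)) = -95538/(-18 + 0) = -95538/(-18) = -95538*(-1/18) = 15923/3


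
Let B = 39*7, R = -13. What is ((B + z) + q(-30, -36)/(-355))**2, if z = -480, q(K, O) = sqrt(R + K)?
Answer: (73485 + I*sqrt(43))**2/126025 ≈ 42849.0 + 7.6473*I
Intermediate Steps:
q(K, O) = sqrt(-13 + K)
B = 273
((B + z) + q(-30, -36)/(-355))**2 = ((273 - 480) + sqrt(-13 - 30)/(-355))**2 = (-207 + sqrt(-43)*(-1/355))**2 = (-207 + (I*sqrt(43))*(-1/355))**2 = (-207 - I*sqrt(43)/355)**2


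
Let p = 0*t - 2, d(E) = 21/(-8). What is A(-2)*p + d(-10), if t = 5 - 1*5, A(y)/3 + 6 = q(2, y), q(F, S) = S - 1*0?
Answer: 363/8 ≈ 45.375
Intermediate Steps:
d(E) = -21/8 (d(E) = 21*(-⅛) = -21/8)
q(F, S) = S (q(F, S) = S + 0 = S)
A(y) = -18 + 3*y
t = 0 (t = 5 - 5 = 0)
p = -2 (p = 0*0 - 2 = 0 - 2 = -2)
A(-2)*p + d(-10) = (-18 + 3*(-2))*(-2) - 21/8 = (-18 - 6)*(-2) - 21/8 = -24*(-2) - 21/8 = 48 - 21/8 = 363/8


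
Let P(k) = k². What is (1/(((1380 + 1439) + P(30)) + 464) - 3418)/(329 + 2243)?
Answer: -14297493/10758676 ≈ -1.3289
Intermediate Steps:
(1/(((1380 + 1439) + P(30)) + 464) - 3418)/(329 + 2243) = (1/(((1380 + 1439) + 30²) + 464) - 3418)/(329 + 2243) = (1/((2819 + 900) + 464) - 3418)/2572 = (1/(3719 + 464) - 3418)*(1/2572) = (1/4183 - 3418)*(1/2572) = -14297493/4183*1/2572 = -14297493/10758676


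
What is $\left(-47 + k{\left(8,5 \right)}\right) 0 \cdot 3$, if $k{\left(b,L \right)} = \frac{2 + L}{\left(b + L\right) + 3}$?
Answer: $0$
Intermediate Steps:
$k{\left(b,L \right)} = \frac{2 + L}{3 + L + b}$ ($k{\left(b,L \right)} = \frac{2 + L}{\left(L + b\right) + 3} = \frac{2 + L}{3 + L + b}$)
$\left(-47 + k{\left(8,5 \right)}\right) 0 \cdot 3 = \left(-47 + \frac{2 + 5}{3 + 5 + 8}\right) 0 \cdot 3 = \left(-47 + \frac{1}{16} \cdot 7\right) 0 = \left(-47 + \frac{7}{16}\right) 0 = \left(- \frac{745}{16}\right) 0 = 0$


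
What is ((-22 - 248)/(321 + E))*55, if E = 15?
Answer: -2475/56 ≈ -44.196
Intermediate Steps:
((-22 - 248)/(321 + E))*55 = ((-22 - 248)/(321 + 15))*55 = -270/336*55 = -270*1/336*55 = -45/56*55 = -2475/56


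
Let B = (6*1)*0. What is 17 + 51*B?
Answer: 17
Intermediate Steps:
B = 0 (B = 6*0 = 0)
17 + 51*B = 17 + 51*0 = 17 + 0 = 17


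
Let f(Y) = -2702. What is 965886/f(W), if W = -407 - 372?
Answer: -482943/1351 ≈ -357.47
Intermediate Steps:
W = -779
965886/f(W) = 965886/(-2702) = 965886*(-1/2702) = -482943/1351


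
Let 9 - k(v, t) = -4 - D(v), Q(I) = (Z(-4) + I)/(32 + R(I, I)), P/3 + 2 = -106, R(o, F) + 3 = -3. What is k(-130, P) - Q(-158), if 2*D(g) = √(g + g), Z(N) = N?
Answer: 250/13 + I*√65 ≈ 19.231 + 8.0623*I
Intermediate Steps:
D(g) = √2*√g/2 (D(g) = √(g + g)/2 = √(2*g)/2 = (√2*√g)/2 = √2*√g/2)
R(o, F) = -6 (R(o, F) = -3 - 3 = -6)
P = -324 (P = -6 + 3*(-106) = -6 - 318 = -324)
Q(I) = -2/13 + I/26 (Q(I) = (-4 + I)/(32 - 6) = (-4 + I)/26 = (-4 + I)*(1/26) = -2/13 + I/26)
k(v, t) = 13 + √2*√v/2 (k(v, t) = 9 - (-4 - √2*√v/2) = 9 + (4 + √2*√v/2) = 13 + √2*√v/2)
k(-130, P) - Q(-158) = (13 + √2*√(-130)/2) - (-2/13 + (1/26)*(-158)) = (13 + √2*(I*√130)/2) - (-2/13 - 79/13) = (13 + I*√65) - 1*(-81/13) = (13 + I*√65) + 81/13 = 250/13 + I*√65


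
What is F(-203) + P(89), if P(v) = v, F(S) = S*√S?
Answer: 89 - 203*I*√203 ≈ 89.0 - 2892.3*I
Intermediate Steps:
F(S) = S^(3/2)
F(-203) + P(89) = (-203)^(3/2) + 89 = -203*I*√203 + 89 = 89 - 203*I*√203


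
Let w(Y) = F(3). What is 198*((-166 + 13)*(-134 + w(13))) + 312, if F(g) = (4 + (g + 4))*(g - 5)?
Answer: 4726176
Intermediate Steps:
F(g) = (-5 + g)*(8 + g) (F(g) = (4 + (4 + g))*(-5 + g) = (8 + g)*(-5 + g) = (-5 + g)*(8 + g))
w(Y) = -22 (w(Y) = -40 + 3² + 3*3 = -40 + 9 + 9 = -22)
198*((-166 + 13)*(-134 + w(13))) + 312 = 198*((-166 + 13)*(-134 - 22)) + 312 = 198*(-153*(-156)) + 312 = 198*23868 + 312 = 4725864 + 312 = 4726176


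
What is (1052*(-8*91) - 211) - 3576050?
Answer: -4342117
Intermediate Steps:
(1052*(-8*91) - 211) - 3576050 = (1052*(-728) - 211) - 3576050 = (-765856 - 211) - 3576050 = -766067 - 3576050 = -4342117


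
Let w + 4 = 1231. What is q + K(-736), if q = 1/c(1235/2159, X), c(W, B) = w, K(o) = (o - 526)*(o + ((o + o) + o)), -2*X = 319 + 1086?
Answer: 4558707457/1227 ≈ 3.7153e+6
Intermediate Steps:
X = -1405/2 (X = -(319 + 1086)/2 = -½*1405 = -1405/2 ≈ -702.50)
w = 1227 (w = -4 + 1231 = 1227)
K(o) = 4*o*(-526 + o) (K(o) = (-526 + o)*(o + (2*o + o)) = (-526 + o)*(o + 3*o) = (-526 + o)*(4*o) = 4*o*(-526 + o))
c(W, B) = 1227
q = 1/1227 ≈ 0.00081500
q + K(-736) = 1/1227 + 4*(-736)*(-526 - 736) = 1/1227 + 4*(-736)*(-1262) = 1/1227 + 3715328 = 4558707457/1227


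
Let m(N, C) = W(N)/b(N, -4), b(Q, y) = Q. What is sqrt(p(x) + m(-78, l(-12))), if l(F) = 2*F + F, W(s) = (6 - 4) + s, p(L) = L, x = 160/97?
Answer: sqrt(37550058)/3783 ≈ 1.6198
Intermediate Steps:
x = 160/97 (x = 160*(1/97) = 160/97 ≈ 1.6495)
W(s) = 2 + s
l(F) = 3*F
m(N, C) = (2 + N)/N
sqrt(p(x) + m(-78, l(-12))) = sqrt(160/97 + (2 - 78)/(-78)) = sqrt(160/97 - 1/78*(-76)) = sqrt(160/97 + 38/39) = sqrt(9926/3783) = sqrt(37550058)/3783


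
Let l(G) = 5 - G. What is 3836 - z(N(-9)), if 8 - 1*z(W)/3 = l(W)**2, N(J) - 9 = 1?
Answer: 3887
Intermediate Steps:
N(J) = 10 (N(J) = 9 + 1 = 10)
z(W) = 24 - 3*(5 - W)**2
3836 - z(N(-9)) = 3836 - (24 - 3*(-5 + 10)**2) = 3836 - (24 - 3*5**2) = 3836 - (24 - 3*25) = 3836 - (24 - 75) = 3836 - 1*(-51) = 3836 + 51 = 3887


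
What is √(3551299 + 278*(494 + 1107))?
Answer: √3996377 ≈ 1999.1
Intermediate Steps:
√(3551299 + 278*(494 + 1107)) = √(3551299 + 278*1601) = √(3551299 + 445078) = √3996377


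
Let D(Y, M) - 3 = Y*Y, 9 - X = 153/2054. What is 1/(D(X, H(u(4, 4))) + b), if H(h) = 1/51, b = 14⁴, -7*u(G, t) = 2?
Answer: 4218916/162422632693 ≈ 2.5975e-5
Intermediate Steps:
u(G, t) = -2/7 (u(G, t) = -⅐*2 = -2/7)
X = 18333/2054 (X = 9 - 153/2054 = 18333/2054 ≈ 8.9255)
b = 38416
H(h) = 1/51
D(Y, M) = 3 + Y² (D(Y, M) = 3 + Y*Y = 3 + Y²)
1/(D(X, H(u(4, 4))) + b) = 1/((3 + (18333/2054)²) + 38416) = 1/((3 + 336098889/4218916) + 38416) = 1/(348755637/4218916 + 38416) = 1/(162422632693/4218916) = 4218916/162422632693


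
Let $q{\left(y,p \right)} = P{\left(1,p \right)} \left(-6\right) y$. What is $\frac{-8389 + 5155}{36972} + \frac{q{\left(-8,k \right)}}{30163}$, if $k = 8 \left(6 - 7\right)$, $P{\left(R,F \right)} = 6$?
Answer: $- \frac{14483201}{185864406} \approx -0.077924$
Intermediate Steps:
$k = -8$ ($k = 8 \left(-1\right) = -8$)
$q{\left(y,p \right)} = - 36 y$ ($q{\left(y,p \right)} = 6 \left(-6\right) y = - 36 y$)
$\frac{-8389 + 5155}{36972} + \frac{q{\left(-8,k \right)}}{30163} = \frac{-8389 + 5155}{36972} + \frac{\left(-36\right) \left(-8\right)}{30163} = \left(-3234\right) \frac{1}{36972} + 288 \cdot \frac{1}{30163} = - \frac{539}{6162} + \frac{288}{30163} = - \frac{14483201}{185864406}$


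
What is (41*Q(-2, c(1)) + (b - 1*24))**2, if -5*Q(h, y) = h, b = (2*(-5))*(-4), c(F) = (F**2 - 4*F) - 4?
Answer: 26244/25 ≈ 1049.8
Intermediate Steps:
c(F) = -4 + F**2 - 4*F
b = 40 (b = -10*(-4) = 40)
Q(h, y) = -h/5
(41*Q(-2, c(1)) + (b - 1*24))**2 = (41*(-1/5*(-2)) + (40 - 1*24))**2 = (41*(2/5) + (40 - 24))**2 = (82/5 + 16)**2 = (162/5)**2 = 26244/25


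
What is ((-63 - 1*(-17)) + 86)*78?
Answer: 3120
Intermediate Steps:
((-63 - 1*(-17)) + 86)*78 = ((-63 + 17) + 86)*78 = (-46 + 86)*78 = 40*78 = 3120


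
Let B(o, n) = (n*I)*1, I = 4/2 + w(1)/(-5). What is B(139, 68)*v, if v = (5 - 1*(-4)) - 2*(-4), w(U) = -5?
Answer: 3468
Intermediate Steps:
I = 3 (I = 4/2 - 5/(-5) = 4*(½) - 5*(-⅕) = 2 + 1 = 3)
v = 17 (v = (5 + 4) + 8 = 9 + 8 = 17)
B(o, n) = 3*n (B(o, n) = (n*3)*1 = (3*n)*1 = 3*n)
B(139, 68)*v = (3*68)*17 = 204*17 = 3468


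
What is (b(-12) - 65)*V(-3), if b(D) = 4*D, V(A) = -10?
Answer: 1130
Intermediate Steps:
(b(-12) - 65)*V(-3) = (4*(-12) - 65)*(-10) = (-48 - 65)*(-10) = -113*(-10) = 1130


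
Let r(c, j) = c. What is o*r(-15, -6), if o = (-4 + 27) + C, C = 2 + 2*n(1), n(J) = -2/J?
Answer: -315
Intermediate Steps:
C = -2 (C = 2 + 2*(-2/1) = 2 + 2*(-2*1) = 2 + 2*(-2) = 2 - 4 = -2)
o = 21 (o = (-4 + 27) - 2 = 23 - 2 = 21)
o*r(-15, -6) = 21*(-15) = -315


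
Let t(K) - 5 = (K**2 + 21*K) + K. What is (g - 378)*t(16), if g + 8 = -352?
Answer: -452394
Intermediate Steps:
g = -360 (g = -8 - 352 = -360)
t(K) = 5 + K**2 + 22*K (t(K) = 5 + ((K**2 + 21*K) + K) = 5 + (K**2 + 22*K) = 5 + K**2 + 22*K)
(g - 378)*t(16) = (-360 - 378)*(5 + 16**2 + 22*16) = -738*(5 + 256 + 352) = -738*613 = -452394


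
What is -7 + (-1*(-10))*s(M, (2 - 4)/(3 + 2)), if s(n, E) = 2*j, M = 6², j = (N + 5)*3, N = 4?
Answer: 533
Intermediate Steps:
j = 27 (j = (4 + 5)*3 = 9*3 = 27)
M = 36
s(n, E) = 54 (s(n, E) = 2*27 = 54)
-7 + (-1*(-10))*s(M, (2 - 4)/(3 + 2)) = -7 - 1*(-10)*54 = -7 + 10*54 = -7 + 540 = 533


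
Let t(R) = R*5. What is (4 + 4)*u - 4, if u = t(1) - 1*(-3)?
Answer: 60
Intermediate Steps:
t(R) = 5*R
u = 8 (u = 5*1 - 1*(-3) = 5 + 3 = 8)
(4 + 4)*u - 4 = (4 + 4)*8 - 4 = 8*8 - 4 = 64 - 4 = 60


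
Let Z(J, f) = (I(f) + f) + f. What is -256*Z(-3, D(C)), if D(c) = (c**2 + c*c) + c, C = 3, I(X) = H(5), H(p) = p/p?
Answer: -11008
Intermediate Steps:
H(p) = 1
I(X) = 1
D(c) = c + 2*c**2 (D(c) = (c**2 + c**2) + c = 2*c**2 + c = c + 2*c**2)
Z(J, f) = 1 + 2*f (Z(J, f) = (1 + f) + f = 1 + 2*f)
-256*Z(-3, D(C)) = -256*(1 + 2*(3*(1 + 2*3))) = -256*(1 + 2*(3*(1 + 6))) = -256*(1 + 2*(3*7)) = -256*(1 + 2*21) = -256*(1 + 42) = -256*43 = -11008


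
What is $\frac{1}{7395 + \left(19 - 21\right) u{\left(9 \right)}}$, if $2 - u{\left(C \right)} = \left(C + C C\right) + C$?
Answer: $\frac{1}{7589} \approx 0.00013177$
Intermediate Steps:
$u{\left(C \right)} = 2 - C^{2} - 2 C$ ($u{\left(C \right)} = 2 - \left(\left(C + C C\right) + C\right) = 2 - \left(\left(C + C^{2}\right) + C\right) = 2 - \left(C^{2} + 2 C\right) = 2 - C^{2} - 2 C$)
$\frac{1}{7395 + \left(19 - 21\right) u{\left(9 \right)}} = \frac{1}{7395 + \left(19 - 21\right) \left(2 - 9^{2} - 18\right)} = \frac{1}{7395 + \left(19 - 21\right) \left(2 - 81 - 18\right)} = \frac{1}{7395 - 2 \left(2 - 81 - 18\right)} = \frac{1}{7395 - -194} = \frac{1}{7395 + 194} = \frac{1}{7589}$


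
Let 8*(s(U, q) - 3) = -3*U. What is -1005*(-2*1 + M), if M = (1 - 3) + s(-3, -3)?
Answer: -1005/8 ≈ -125.63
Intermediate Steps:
s(U, q) = 3 - 3*U/8 (s(U, q) = 3 + (-3*U)/8 = 3 - 3*U/8)
M = 17/8 (M = (1 - 3) + (3 - 3/8*(-3)) = -2 + (3 + 9/8) = -2 + 33/8 = 17/8 ≈ 2.1250)
-1005*(-2*1 + M) = -1005*(-2*1 + 17/8) = -1005*(-2 + 17/8) = -1005*⅛ = -1005/8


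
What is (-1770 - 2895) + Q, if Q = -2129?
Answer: -6794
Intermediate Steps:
(-1770 - 2895) + Q = (-1770 - 2895) - 2129 = -4665 - 2129 = -6794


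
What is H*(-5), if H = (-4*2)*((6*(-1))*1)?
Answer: -240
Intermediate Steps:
H = 48 (H = -(-48) = -8*(-6) = 48)
H*(-5) = 48*(-5) = -240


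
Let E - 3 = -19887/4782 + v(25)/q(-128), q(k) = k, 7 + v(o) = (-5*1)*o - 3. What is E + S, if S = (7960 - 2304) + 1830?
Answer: 763681163/102016 ≈ 7485.9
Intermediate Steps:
S = 7486 (S = 5656 + 1830 = 7486)
v(o) = -10 - 5*o (v(o) = -7 + ((-5*1)*o - 3) = -7 + (-5*o - 3) = -7 + (-3 - 5*o) = -10 - 5*o)
E = -10613/102016 (E = 3 + (-19887/4782 + (-10 - 5*25)/(-128)) = 3 + (-19887*1/4782 + (-10 - 125)*(-1/128)) = 3 + (-6629/1594 - 135*(-1/128)) = 3 + (-6629/1594 + 135/128) = 3 - 316661/102016 = -10613/102016 ≈ -0.10403)
E + S = -10613/102016 + 7486 = 763681163/102016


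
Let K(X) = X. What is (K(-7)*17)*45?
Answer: -5355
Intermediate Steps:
(K(-7)*17)*45 = -7*17*45 = -119*45 = -5355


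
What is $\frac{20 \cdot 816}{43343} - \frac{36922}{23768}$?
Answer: $- \frac{606208243}{515088212} \approx -1.1769$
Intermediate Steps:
$\frac{20 \cdot 816}{43343} - \frac{36922}{23768} = 16320 \cdot \frac{1}{43343} - \frac{18461}{11884} = \frac{16320}{43343} - \frac{18461}{11884} = - \frac{606208243}{515088212}$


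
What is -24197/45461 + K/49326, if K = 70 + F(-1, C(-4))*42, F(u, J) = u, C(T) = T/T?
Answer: -596134157/1121204643 ≈ -0.53169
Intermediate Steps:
C(T) = 1
K = 28 (K = 70 - 1*42 = 70 - 42 = 28)
-24197/45461 + K/49326 = -24197/45461 + 28/49326 = -24197*1/45461 + 28*(1/49326) = -24197/45461 + 14/24663 = -596134157/1121204643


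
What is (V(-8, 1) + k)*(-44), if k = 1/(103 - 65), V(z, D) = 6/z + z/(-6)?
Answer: -1529/57 ≈ -26.825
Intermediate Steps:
V(z, D) = 6/z - z/6 (V(z, D) = 6/z + z*(-⅙) = 6/z - z/6)
k = 1/38 ≈ 0.026316
(V(-8, 1) + k)*(-44) = ((6/(-8) - ⅙*(-8)) + 1/38)*(-44) = ((6*(-⅛) + 4/3) + 1/38)*(-44) = ((-¾ + 4/3) + 1/38)*(-44) = (7/12 + 1/38)*(-44) = (139/228)*(-44) = -1529/57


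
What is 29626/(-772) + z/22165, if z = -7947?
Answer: -331397687/8555690 ≈ -38.734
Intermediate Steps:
29626/(-772) + z/22165 = 29626/(-772) - 7947/22165 = 29626*(-1/772) - 7947*1/22165 = -14813/386 - 7947/22165 = -331397687/8555690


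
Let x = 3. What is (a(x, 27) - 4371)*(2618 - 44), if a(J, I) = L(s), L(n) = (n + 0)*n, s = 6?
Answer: -11158290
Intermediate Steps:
L(n) = n² (L(n) = n*n = n²)
a(J, I) = 36 (a(J, I) = 6² = 36)
(a(x, 27) - 4371)*(2618 - 44) = (36 - 4371)*(2618 - 44) = -4335*2574 = -11158290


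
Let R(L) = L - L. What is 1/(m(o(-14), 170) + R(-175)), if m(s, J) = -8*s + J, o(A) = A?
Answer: 1/282 ≈ 0.0035461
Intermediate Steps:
R(L) = 0
m(s, J) = J - 8*s
1/(m(o(-14), 170) + R(-175)) = 1/((170 - 8*(-14)) + 0) = 1/((170 + 112) + 0) = 1/(282 + 0) = 1/282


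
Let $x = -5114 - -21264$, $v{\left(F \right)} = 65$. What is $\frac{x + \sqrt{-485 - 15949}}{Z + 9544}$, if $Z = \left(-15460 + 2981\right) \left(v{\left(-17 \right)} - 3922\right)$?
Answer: $\frac{16150}{48141047} + \frac{3 i \sqrt{1826}}{48141047} \approx 0.00033547 + 2.6629 \cdot 10^{-6} i$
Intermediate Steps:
$x = 16150$ ($x = -5114 + 21264 = 16150$)
$Z = 48131503$ ($Z = \left(-15460 + 2981\right) \left(65 - 3922\right) = \left(-12479\right) \left(-3857\right) = 48131503$)
$\frac{x + \sqrt{-485 - 15949}}{Z + 9544} = \frac{16150 + \sqrt{-485 - 15949}}{48131503 + 9544} = \frac{16150 + \sqrt{-16434}}{48141047} = \left(16150 + 3 i \sqrt{1826}\right) \frac{1}{48141047} = \frac{16150}{48141047} + \frac{3 i \sqrt{1826}}{48141047}$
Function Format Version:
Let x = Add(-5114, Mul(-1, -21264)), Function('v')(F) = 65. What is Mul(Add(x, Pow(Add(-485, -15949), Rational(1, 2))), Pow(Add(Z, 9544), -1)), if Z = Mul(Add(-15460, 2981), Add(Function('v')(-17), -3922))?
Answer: Add(Rational(16150, 48141047), Mul(Rational(3, 48141047), I, Pow(1826, Rational(1, 2)))) ≈ Add(0.00033547, Mul(2.6629e-6, I))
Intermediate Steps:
x = 16150 (x = Add(-5114, 21264) = 16150)
Z = 48131503 (Z = Mul(Add(-15460, 2981), Add(65, -3922)) = Mul(-12479, -3857) = 48131503)
Mul(Add(x, Pow(Add(-485, -15949), Rational(1, 2))), Pow(Add(Z, 9544), -1)) = Mul(Add(16150, Pow(Add(-485, -15949), Rational(1, 2))), Pow(Add(48131503, 9544), -1)) = Mul(Add(16150, Pow(-16434, Rational(1, 2))), Pow(48141047, -1)) = Mul(Add(16150, Mul(3, I, Pow(1826, Rational(1, 2)))), Rational(1, 48141047)) = Add(Rational(16150, 48141047), Mul(Rational(3, 48141047), I, Pow(1826, Rational(1, 2))))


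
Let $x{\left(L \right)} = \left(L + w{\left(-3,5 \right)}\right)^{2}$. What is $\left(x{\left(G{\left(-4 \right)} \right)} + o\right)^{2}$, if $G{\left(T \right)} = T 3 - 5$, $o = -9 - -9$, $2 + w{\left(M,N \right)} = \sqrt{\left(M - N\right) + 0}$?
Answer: $113057 - 53656 i \sqrt{2} \approx 1.1306 \cdot 10^{5} - 75881.0 i$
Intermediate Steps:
$w{\left(M,N \right)} = -2 + \sqrt{M - N}$ ($w{\left(M,N \right)} = -2 + \sqrt{\left(M - N\right) + 0} = -2 + \sqrt{M - N}$)
$o = 0$ ($o = -9 + 9 = 0$)
$G{\left(T \right)} = -5 + 3 T$ ($G{\left(T \right)} = 3 T - 5 = -5 + 3 T$)
$x{\left(L \right)} = \left(-2 + L + 2 i \sqrt{2}\right)^{2}$ ($x{\left(L \right)} = \left(L - \left(2 - \sqrt{-3 - 5}\right)\right)^{2} = \left(L - \left(2 - \sqrt{-8}\right)\right)^{2} = \left(L - \left(2 - 2 i \sqrt{2}\right)\right)^{2} = \left(-2 + L + 2 i \sqrt{2}\right)^{2}$)
$\left(x{\left(G{\left(-4 \right)} \right)} + o\right)^{2} = \left(\left(-2 + \left(-5 + 3 \left(-4\right)\right) + 2 i \sqrt{2}\right)^{2} + 0\right)^{2} = \left(\left(-2 - 17 + 2 i \sqrt{2}\right)^{2} + 0\right)^{2} = \left(\left(-19 + 2 i \sqrt{2}\right)^{2} + 0\right)^{2} = \left(\left(-19 + 2 i \sqrt{2}\right)^{2}\right)^{2} = \left(-19 + 2 i \sqrt{2}\right)^{4}$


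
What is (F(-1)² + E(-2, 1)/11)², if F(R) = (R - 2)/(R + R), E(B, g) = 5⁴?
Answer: 6754801/1936 ≈ 3489.1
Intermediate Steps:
E(B, g) = 625
F(R) = (-2 + R)/(2*R) (F(R) = (-2 + R)/((2*R)) = (-2 + R)*(1/(2*R)) = (-2 + R)/(2*R))
(F(-1)² + E(-2, 1)/11)² = (((½)*(-2 - 1)/(-1))² + 625/11)² = (((½)*(-1)*(-3))² + 625*(1/11))² = ((3/2)² + 625/11)² = (9/4 + 625/11)² = (2599/44)² = 6754801/1936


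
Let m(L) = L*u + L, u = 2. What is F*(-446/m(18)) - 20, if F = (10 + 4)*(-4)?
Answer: 11948/27 ≈ 442.52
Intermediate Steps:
m(L) = 3*L (m(L) = L*2 + L = 2*L + L = 3*L)
F = -56 (F = 14*(-4) = -56)
F*(-446/m(18)) - 20 = -(-24976)/(3*18) - 20 = -(-24976)/54 - 20 = -56*(-223/27) - 20 = 12488/27 - 20 = 11948/27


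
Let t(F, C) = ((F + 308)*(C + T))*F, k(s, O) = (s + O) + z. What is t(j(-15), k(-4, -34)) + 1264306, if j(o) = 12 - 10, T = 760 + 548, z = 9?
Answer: 2057286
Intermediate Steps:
T = 1308
j(o) = 2
k(s, O) = 9 + O + s (k(s, O) = (s + O) + 9 = (O + s) + 9 = 9 + O + s)
t(F, C) = F*(308 + F)*(1308 + C) (t(F, C) = ((F + 308)*(C + 1308))*F = ((308 + F)*(1308 + C))*F = F*(308 + F)*(1308 + C))
t(j(-15), k(-4, -34)) + 1264306 = 2*(402864 + 308*(9 - 34 - 4) + 1308*2 + (9 - 34 - 4)*2) + 1264306 = 2*(402864 + 308*(-29) + 2616 - 29*2) + 1264306 = 2*(402864 - 8932 + 2616 - 58) + 1264306 = 2*396490 + 1264306 = 792980 + 1264306 = 2057286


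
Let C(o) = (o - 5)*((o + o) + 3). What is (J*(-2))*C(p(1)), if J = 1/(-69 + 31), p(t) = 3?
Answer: -18/19 ≈ -0.94737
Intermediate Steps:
J = -1/38 (J = 1/(-38) = -1/38 ≈ -0.026316)
C(o) = (-5 + o)*(3 + 2*o) (C(o) = (-5 + o)*(2*o + 3) = (-5 + o)*(3 + 2*o))
(J*(-2))*C(p(1)) = (-1/38*(-2))*(-15 - 7*3 + 2*3²) = (-15 - 21 + 2*9)/19 = (-15 - 21 + 18)/19 = (1/19)*(-18) = -18/19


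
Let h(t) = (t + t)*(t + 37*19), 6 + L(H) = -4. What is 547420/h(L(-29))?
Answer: -27371/693 ≈ -39.496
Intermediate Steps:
L(H) = -10 (L(H) = -6 - 4 = -10)
h(t) = 2*t*(703 + t) (h(t) = (2*t)*(t + 703) = (2*t)*(703 + t) = 2*t*(703 + t))
547420/h(L(-29)) = 547420/((2*(-10)*(703 - 10))) = 547420/((2*(-10)*693)) = 547420/(-13860) = 547420*(-1/13860) = -27371/693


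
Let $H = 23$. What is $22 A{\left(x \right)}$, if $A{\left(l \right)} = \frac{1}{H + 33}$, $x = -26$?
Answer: $\frac{11}{28} \approx 0.39286$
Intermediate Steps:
$A{\left(l \right)} = \frac{1}{56}$ ($A{\left(l \right)} = \frac{1}{23 + 33} = \frac{1}{56}$)
$22 A{\left(x \right)} = 22 \cdot \frac{1}{56} = \frac{11}{28}$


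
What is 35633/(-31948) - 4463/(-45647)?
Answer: -211993661/208332908 ≈ -1.0176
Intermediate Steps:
35633/(-31948) - 4463/(-45647) = 35633*(-1/31948) - 4463*(-1/45647) = -35633/31948 + 4463/45647 = -211993661/208332908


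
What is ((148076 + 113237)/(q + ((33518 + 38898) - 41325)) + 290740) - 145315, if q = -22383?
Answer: 1266622213/8708 ≈ 1.4546e+5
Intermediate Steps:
((148076 + 113237)/(q + ((33518 + 38898) - 41325)) + 290740) - 145315 = ((148076 + 113237)/(-22383 + ((33518 + 38898) - 41325)) + 290740) - 145315 = (261313/(-22383 + (72416 - 41325)) + 290740) - 145315 = (261313/(-22383 + 31091) + 290740) - 145315 = (261313/8708 + 290740) - 145315 = 2532025233/8708 - 145315 = 1266622213/8708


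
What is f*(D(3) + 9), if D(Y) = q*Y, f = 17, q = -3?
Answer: 0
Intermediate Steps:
D(Y) = -3*Y
f*(D(3) + 9) = 17*(-3*3 + 9) = 17*(-9 + 9) = 17*0 = 0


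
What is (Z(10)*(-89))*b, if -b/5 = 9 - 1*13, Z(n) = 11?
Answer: -19580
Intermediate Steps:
b = 20 (b = -5*(9 - 1*13) = -5*(9 - 13) = -5*(-4) = 20)
(Z(10)*(-89))*b = (11*(-89))*20 = -979*20 = -19580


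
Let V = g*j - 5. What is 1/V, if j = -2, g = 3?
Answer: -1/11 ≈ -0.090909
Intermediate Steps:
V = -11 (V = 3*(-2) - 5 = -6 - 5 = -11)
1/V = 1/(-11) = -1/11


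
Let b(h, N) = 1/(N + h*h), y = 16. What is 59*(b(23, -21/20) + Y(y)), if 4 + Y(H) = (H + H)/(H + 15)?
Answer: -57277672/327329 ≈ -174.99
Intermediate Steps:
b(h, N) = 1/(N + h²)
Y(H) = -4 + 2*H/(15 + H) (Y(H) = -4 + (H + H)/(H + 15) = -4 + (2*H)/(15 + H) = -4 + 2*H/(15 + H))
59*(b(23, -21/20) + Y(y)) = 59*(1/(-21/20 + 23²) + 2*(-30 - 1*16)/(15 + 16)) = 59*(1/(-21*1/20 + 529) + 2*(-30 - 16)/31) = 59*(1/(-21/20 + 529) + 2*(1/31)*(-46)) = 59*(1/(10559/20) - 92/31) = 59*(20/10559 - 92/31) = 59*(-970808/327329) = -57277672/327329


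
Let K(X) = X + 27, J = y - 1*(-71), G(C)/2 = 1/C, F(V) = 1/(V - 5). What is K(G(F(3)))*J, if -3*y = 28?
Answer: 4255/3 ≈ 1418.3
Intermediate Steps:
y = -28/3 (y = -⅓*28 = -28/3 ≈ -9.3333)
F(V) = 1/(-5 + V)
G(C) = 2/C
J = 185/3 (J = -28/3 - 1*(-71) = -28/3 + 71 = 185/3 ≈ 61.667)
K(X) = 27 + X
K(G(F(3)))*J = (27 + 2/(1/(-5 + 3)))*(185/3) = (27 + 2/(1/(-2)))*(185/3) = (27 + 2/(-½))*(185/3) = (27 + 2*(-2))*(185/3) = (27 - 4)*(185/3) = 23*(185/3) = 4255/3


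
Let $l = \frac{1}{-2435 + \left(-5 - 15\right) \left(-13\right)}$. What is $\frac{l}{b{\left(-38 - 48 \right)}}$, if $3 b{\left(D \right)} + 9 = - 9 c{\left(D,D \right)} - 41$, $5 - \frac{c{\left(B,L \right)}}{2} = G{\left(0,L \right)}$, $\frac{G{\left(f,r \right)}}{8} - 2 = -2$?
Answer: $\frac{1}{101500} \approx 9.8522 \cdot 10^{-6}$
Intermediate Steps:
$G{\left(f,r \right)} = 0$ ($G{\left(f,r \right)} = 16 + 8 \left(-2\right) = 16 - 16 = 0$)
$c{\left(B,L \right)} = 10$ ($c{\left(B,L \right)} = 10 - 0 = 10 + 0 = 10$)
$b{\left(D \right)} = - \frac{140}{3}$ ($b{\left(D \right)} = -3 + \frac{\left(-9\right) 10 - 41}{3} = -3 + \frac{-90 - 41}{3} = -3 + \frac{1}{3} \left(-131\right) = -3 - \frac{131}{3} = - \frac{140}{3}$)
$l = - \frac{1}{2175}$ ($l = \frac{1}{-2435 - -260} = \frac{1}{-2435 + 260} = \frac{1}{-2175} = - \frac{1}{2175} \approx -0.00045977$)
$\frac{l}{b{\left(-38 - 48 \right)}} = - \frac{1}{2175 \left(- \frac{140}{3}\right)} = \left(- \frac{1}{2175}\right) \left(- \frac{3}{140}\right) = \frac{1}{101500}$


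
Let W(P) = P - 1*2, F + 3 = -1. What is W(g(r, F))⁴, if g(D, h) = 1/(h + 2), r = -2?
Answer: 625/16 ≈ 39.063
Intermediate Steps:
F = -4 (F = -3 - 1 = -4)
g(D, h) = 1/(2 + h)
W(P) = -2 + P (W(P) = P - 2 = -2 + P)
W(g(r, F))⁴ = (-2 + 1/(2 - 4))⁴ = (-2 + 1/(-2))⁴ = (-2 - ½)⁴ = (-5/2)⁴ = 625/16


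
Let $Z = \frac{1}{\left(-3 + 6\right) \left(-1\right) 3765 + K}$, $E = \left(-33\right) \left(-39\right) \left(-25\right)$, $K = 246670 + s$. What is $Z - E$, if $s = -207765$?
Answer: $\frac{888351751}{27610} \approx 32175.0$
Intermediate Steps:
$K = 38905$ ($K = 246670 - 207765 = 38905$)
$E = -32175$ ($E = 1287 \left(-25\right) = -32175$)
$Z = \frac{1}{27610}$ ($Z = \frac{1}{\left(-3 + 6\right) \left(-1\right) 3765 + 38905} = \frac{1}{3 \left(-1\right) 3765 + 38905} = \frac{1}{\left(-3\right) 3765 + 38905} = \frac{1}{-11295 + 38905} = \frac{1}{27610} \approx 3.6219 \cdot 10^{-5}$)
$Z - E = \frac{1}{27610} - -32175 = \frac{1}{27610} + 32175 = \frac{888351751}{27610}$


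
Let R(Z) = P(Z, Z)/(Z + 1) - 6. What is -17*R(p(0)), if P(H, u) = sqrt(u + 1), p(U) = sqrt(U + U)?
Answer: 85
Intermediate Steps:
p(U) = sqrt(2)*sqrt(U) (p(U) = sqrt(2*U) = sqrt(2)*sqrt(U))
P(H, u) = sqrt(1 + u)
R(Z) = -6 + 1/sqrt(1 + Z) (R(Z) = sqrt(1 + Z)/(Z + 1) - 6 = sqrt(1 + Z)/(1 + Z) - 6 = 1/sqrt(1 + Z) - 6 = -6 + 1/sqrt(1 + Z))
-17*R(p(0)) = -17*(-6 + sqrt(1 + sqrt(2)*sqrt(0)) - 6*sqrt(2)*sqrt(0))/(1 + sqrt(2)*sqrt(0)) = -17*(-6 + sqrt(1 + sqrt(2)*0) - 6*sqrt(2)*0)/(1 + sqrt(2)*0) = -17*(-6 + sqrt(1 + 0) - 6*0)/(1 + 0) = -17*(-6 + sqrt(1) + 0)/1 = -17*(-6 + 1 + 0) = -17*(-5) = 85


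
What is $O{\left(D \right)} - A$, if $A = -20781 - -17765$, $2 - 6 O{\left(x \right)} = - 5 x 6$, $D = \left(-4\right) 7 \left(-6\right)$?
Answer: $\frac{11569}{3} \approx 3856.3$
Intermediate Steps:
$D = 168$ ($D = \left(-28\right) \left(-6\right) = 168$)
$O{\left(x \right)} = \frac{1}{3} + 5 x$ ($O{\left(x \right)} = \frac{1}{3} - \frac{- 5 x 6}{6} = \frac{1}{3} - \frac{\left(-30\right) x}{6} = \frac{1}{3} + 5 x$)
$A = -3016$ ($A = -20781 + 17765 = -3016$)
$O{\left(D \right)} - A = \left(\frac{1}{3} + 5 \cdot 168\right) - -3016 = \left(\frac{1}{3} + 840\right) + 3016 = \frac{2521}{3} + 3016 = \frac{11569}{3}$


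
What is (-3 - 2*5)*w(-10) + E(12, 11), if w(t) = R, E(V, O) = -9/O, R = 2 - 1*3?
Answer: 134/11 ≈ 12.182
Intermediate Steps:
R = -1 (R = 2 - 3 = -1)
w(t) = -1
(-3 - 2*5)*w(-10) + E(12, 11) = (-3 - 2*5)*(-1) - 9/11 = (-3 - 10)*(-1) - 9*1/11 = -13*(-1) - 9/11 = 13 - 9/11 = 134/11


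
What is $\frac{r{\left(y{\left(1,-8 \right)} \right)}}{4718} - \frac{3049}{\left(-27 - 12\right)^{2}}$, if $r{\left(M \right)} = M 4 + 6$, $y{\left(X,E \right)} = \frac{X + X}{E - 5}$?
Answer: $- \frac{1026928}{512577} \approx -2.0035$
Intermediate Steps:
$y{\left(X,E \right)} = \frac{2 X}{-5 + E}$
$r{\left(M \right)} = 6 + 4 M$ ($r{\left(M \right)} = 4 M + 6 = 6 + 4 M$)
$\frac{r{\left(y{\left(1,-8 \right)} \right)}}{4718} - \frac{3049}{\left(-27 - 12\right)^{2}} = \frac{6 + 4 \cdot 2 \cdot 1 \frac{1}{-5 - 8}}{4718} - \frac{3049}{\left(-27 - 12\right)^{2}} = \left(6 + 4 \cdot 2 \cdot 1 \frac{1}{-13}\right) \frac{1}{4718} - \frac{3049}{\left(-39\right)^{2}} = \left(6 + 4 \cdot 2 \cdot 1 \left(- \frac{1}{13}\right)\right) \frac{1}{4718} - \frac{3049}{1521} = \left(6 + 4 \left(- \frac{2}{13}\right)\right) \frac{1}{4718} - \frac{3049}{1521} = \left(6 - \frac{8}{13}\right) \frac{1}{4718} - \frac{3049}{1521} = \frac{70}{13} \cdot \frac{1}{4718} - \frac{3049}{1521} = \frac{5}{4381} - \frac{3049}{1521} = - \frac{1026928}{512577}$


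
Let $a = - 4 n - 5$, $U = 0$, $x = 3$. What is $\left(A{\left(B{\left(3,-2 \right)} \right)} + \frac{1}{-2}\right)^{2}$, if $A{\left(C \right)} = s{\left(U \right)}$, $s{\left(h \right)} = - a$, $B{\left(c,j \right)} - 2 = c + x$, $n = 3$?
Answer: $\frac{1089}{4} \approx 272.25$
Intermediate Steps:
$B{\left(c,j \right)} = 5 + c$ ($B{\left(c,j \right)} = 2 + \left(c + 3\right) = 2 + \left(3 + c\right) = 5 + c$)
$a = -17$ ($a = \left(-4\right) 3 - 5 = -12 - 5 = -17$)
$s{\left(h \right)} = 17$ ($s{\left(h \right)} = \left(-1\right) \left(-17\right) = 17$)
$A{\left(C \right)} = 17$
$\left(A{\left(B{\left(3,-2 \right)} \right)} + \frac{1}{-2}\right)^{2} = \left(17 + \frac{1}{-2}\right)^{2} = \left(17 - \frac{1}{2}\right)^{2} = \left(\frac{33}{2}\right)^{2} = \frac{1089}{4}$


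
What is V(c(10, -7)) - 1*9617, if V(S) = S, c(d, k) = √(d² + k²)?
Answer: -9617 + √149 ≈ -9604.8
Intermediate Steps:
V(c(10, -7)) - 1*9617 = √(10² + (-7)²) - 1*9617 = √(100 + 49) - 9617 = √149 - 9617 = -9617 + √149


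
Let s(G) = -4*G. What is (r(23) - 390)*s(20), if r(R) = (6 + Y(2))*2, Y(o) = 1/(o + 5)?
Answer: 211520/7 ≈ 30217.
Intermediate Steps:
Y(o) = 1/(5 + o)
r(R) = 86/7 (r(R) = (6 + 1/(5 + 2))*2 = (6 + 1/7)*2 = (6 + ⅐)*2 = (43/7)*2 = 86/7)
(r(23) - 390)*s(20) = (86/7 - 390)*(-4*20) = -2644/7*(-80) = 211520/7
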